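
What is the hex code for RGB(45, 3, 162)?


R = 45 → 2D (hex)
G = 3 → 03 (hex)
B = 162 → A2 (hex)
Hex = #2D03A2


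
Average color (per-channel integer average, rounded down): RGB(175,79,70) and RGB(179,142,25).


Midpoint: each channel = ⌊(C₁+C₂)/2⌋
R: ⌊(175+179)/2⌋ = 177
G: ⌊(79+142)/2⌋ = 110
B: ⌊(70+25)/2⌋ = 47
= RGB(177, 110, 47)


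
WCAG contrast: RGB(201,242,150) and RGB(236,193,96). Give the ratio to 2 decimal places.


Linearize each sRGB channel c=v/255: c/12.92 if c ≤ 0.04045 else ((c+0.055)/1.055)^2.4
L = 0.2126×R_lin + 0.7152×G_lin + 0.0722×B_lin
Color 1 (201,242,150):
  R=201: 201/255≈0.7882 > 0.04045 → ((0.7882+0.055)/1.055)^2.4 ≈ 0.58408
  G=242: 242/255≈0.9490 > 0.04045 → ((0.9490+0.055)/1.055)^2.4 ≈ 0.88792
  B=150: 150/255≈0.5882 > 0.04045 → ((0.5882+0.055)/1.055)^2.4 ≈ 0.30499
  L1 = 0.2126×0.58408 + 0.7152×0.88792 + 0.0722×0.30499 ≈ 0.78124
Color 2 (236,193,96):
  R=236: 236/255≈0.9255 > 0.04045 → ((0.9255+0.055)/1.055)^2.4 ≈ 0.83880
  G=193: 193/255≈0.7569 > 0.04045 → ((0.7569+0.055)/1.055)^2.4 ≈ 0.53328
  B=96: 96/255≈0.3765 > 0.04045 → ((0.3765+0.055)/1.055)^2.4 ≈ 0.11697
  L2 = 0.2126×0.83880 + 0.7152×0.53328 + 0.0722×0.11697 ≈ 0.56817
Lighter = 0.78124, Darker = 0.56817
Ratio = (L_lighter + 0.05) / (L_darker + 0.05)
Ratio = (0.78124 + 0.05) / (0.56817 + 0.05) = 0.83124 / 0.61817 ≈ 1.3447
Ratio ≈ 1.34:1


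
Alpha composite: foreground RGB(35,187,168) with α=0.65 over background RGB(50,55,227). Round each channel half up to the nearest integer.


C = α×F + (1-α)×B, with 1-α = 0.35
R: 0.65×35 + 0.35×50 = 22.75 + 17.50 = 40.25 → 40
G: 0.65×187 + 0.35×55 = 121.55 + 19.25 = 140.80 → 141
B: 0.65×168 + 0.35×227 = 109.20 + 79.45 = 188.65 → 189
= RGB(40, 141, 189)


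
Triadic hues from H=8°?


Triadic: equally spaced at 120° intervals
H1 = 8°
H2 = (8 + 120) mod 360 = 128°
H3 = (8 + 240) mod 360 = 248°
Triadic = 8°, 128°, 248°


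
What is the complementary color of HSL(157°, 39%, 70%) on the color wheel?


Complement = opposite side of color wheel = hue + 180°
H' = (157 + 180) mod 360 = 337°
S and L unchanged.
= HSL(337°, 39%, 70%)


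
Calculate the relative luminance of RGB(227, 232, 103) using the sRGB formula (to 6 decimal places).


Linearize each channel (sRGB transfer function): c = v/255; c_lin = c/12.92 if c ≤ 0.04045, else ((c+0.055)/1.055)^2.4
  R: 227/255 ≈ 0.890196 > 0.04045 → ((0.890196+0.055)/1.055)^2.4 ≈ 0.768151
  G: 232/255 ≈ 0.909804 > 0.04045 → ((0.909804+0.055)/1.055)^2.4 ≈ 0.806952
  B: 103/255 ≈ 0.403922 > 0.04045 → ((0.403922+0.055)/1.055)^2.4 ≈ 0.135633
R_lin = 0.768151, G_lin = 0.806952, B_lin = 0.135633
L = 0.2126×R + 0.7152×G + 0.0722×B
L = 0.2126×0.768151 + 0.7152×0.806952 + 0.0722×0.135633
L ≈ 0.750234


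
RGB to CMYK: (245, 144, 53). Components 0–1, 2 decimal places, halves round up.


R'=245/255≈0.9608, G'=144/255≈0.5647, B'=53/255≈0.2078
K = 1 - max(R',G',B') = 1 - 245/255 = 10/255 = 0.03921… → 0.04
(1-R'-K)/(1-K) simplifies to (max-R)/max with max = 245:
C = (245-245)/245 = 0/245 = 0 → 0.00
M = (245-144)/245 = 101/245 = 0.41224… → 0.41
Y = (245-53)/245 = 192/245 = 0.78367… → 0.78
= CMYK(0.00, 0.41, 0.78, 0.04)


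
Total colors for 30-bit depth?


Colors = 2^bits = 2^30
= 1,073,741,824 colors


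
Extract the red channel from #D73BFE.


Color: #D73BFE
R = D7 = 215
G = 3B = 59
B = FE = 254
Red = 215


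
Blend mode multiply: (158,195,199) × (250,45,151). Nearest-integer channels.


Multiply: C = A×B/255, rounded to nearest integer
R: 158×250/255 = 39500/255 ≈ 154.902 → 155
G: 195×45/255 = 8775/255 ≈ 34.412 → 34
B: 199×151/255 = 30049/255 ≈ 117.839 → 118
= RGB(155, 34, 118)


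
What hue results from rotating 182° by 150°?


New hue = (H + rotation) mod 360
New hue = (182 + 150) mod 360
= 332 mod 360
= 332°


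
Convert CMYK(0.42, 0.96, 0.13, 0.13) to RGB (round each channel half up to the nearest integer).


R = 255 × (1-C) × (1-K) = 255 × 0.58 × 0.87 = 128.673 → 129
G = 255 × (1-M) × (1-K) = 255 × 0.04 × 0.87 = 8.874 → 9
B = 255 × (1-Y) × (1-K) = 255 × 0.87 × 0.87 = 193.0095 → 193
= RGB(129, 9, 193)


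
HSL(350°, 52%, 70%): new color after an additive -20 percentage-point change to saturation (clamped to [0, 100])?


Original S = 52%
Adjustment = -20 percentage points
New S = 52 + (-20) = 32
Clamp to [0, 100] → 32
= HSL(350°, 32%, 70%)


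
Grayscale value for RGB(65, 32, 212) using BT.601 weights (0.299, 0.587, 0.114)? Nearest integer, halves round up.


Gray = 0.299×R + 0.587×G + 0.114×B
Gray = 0.299×65 + 0.587×32 + 0.114×212
Gray = 19.435 + 18.784 + 24.168
Gray = 62.387 → round half up → 62
Gray = 62


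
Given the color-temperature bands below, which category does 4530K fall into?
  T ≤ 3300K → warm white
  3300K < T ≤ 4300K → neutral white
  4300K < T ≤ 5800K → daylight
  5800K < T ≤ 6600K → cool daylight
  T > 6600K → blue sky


Temperature: 4530K
4300K < 4530K ≤ 5800K → daylight
Classification: daylight


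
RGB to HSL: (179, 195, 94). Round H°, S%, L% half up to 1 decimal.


Normalize: R'=179/255≈0.7020, G'=195/255≈0.7647, B'=94/255≈0.3686
Max=195/255, Min=94/255, Δ=Max-Min=101/255
L = (Max+Min)/2 = (195+94)/510 = 289/510 = 0.56666… → L = 56.7%
L > 0.5 → S = Δ/(2-Max-Min) = 101/(510-195-94) = 101/221 = 0.45701… → S = 45.7%
(the 1/255 factors cancel in S and H, so raw channel differences can be used)
Max is G' → H = 60 × ((B-R)/Δ + 2) = 60 × ((94-179)/101 + 2)
  -85/101 + 2 = -0.8415… + 2 = 1.1584…
  H = 60 × 1.1584… = 69.504…° → H = 69.5°
= HSL(69.5°, 45.7%, 56.7%)


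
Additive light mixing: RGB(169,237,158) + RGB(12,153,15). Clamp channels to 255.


Additive: each channel = min(255, C₁+C₂)
R: 169+12 = 181 → 181
G: 237+153 = 390 → 255
B: 158+15 = 173 → 173
= RGB(181, 255, 173)


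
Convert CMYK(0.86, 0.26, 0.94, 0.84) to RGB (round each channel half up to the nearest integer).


R = 255 × (1-C) × (1-K) = 255 × 0.14 × 0.16 = 5.712 → 6
G = 255 × (1-M) × (1-K) = 255 × 0.74 × 0.16 = 30.192 → 30
B = 255 × (1-Y) × (1-K) = 255 × 0.06 × 0.16 = 2.448 → 2
= RGB(6, 30, 2)


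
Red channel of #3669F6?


Color: #3669F6
R = 36 = 54
G = 69 = 105
B = F6 = 246
Red = 54


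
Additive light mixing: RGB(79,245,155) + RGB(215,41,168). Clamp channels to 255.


Additive: each channel = min(255, C₁+C₂)
R: 79+215 = 294 → 255
G: 245+41 = 286 → 255
B: 155+168 = 323 → 255
= RGB(255, 255, 255)


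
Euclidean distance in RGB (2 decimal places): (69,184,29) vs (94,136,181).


d = √[(R₁-R₂)² + (G₁-G₂)² + (B₁-B₂)²]
d = √[(69-94)² + (184-136)² + (29-181)²]
d = √[625 + 2304 + 23104]
d = √26033
d ≈ 161.35


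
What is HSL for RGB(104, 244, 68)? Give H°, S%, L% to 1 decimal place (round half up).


Normalize: R'=104/255≈0.4078, G'=244/255≈0.9569, B'=68/255≈0.2667
Max=244/255, Min=68/255, Δ=Max-Min=176/255
L = (Max+Min)/2 = (244+68)/510 = 312/510 = 0.61176… → L = 61.2%
L > 0.5 → S = Δ/(2-Max-Min) = 176/(510-244-68) = 176/198 = 0.88888… → S = 88.9%
(the 1/255 factors cancel in S and H, so raw channel differences can be used)
Max is G' → H = 60 × ((B-R)/Δ + 2) = 60 × ((68-104)/176 + 2)
  -36/176 + 2 = -0.2045… + 2 = 1.7954…
  H = 60 × 1.7954… = 107.727…° → H = 107.7°
= HSL(107.7°, 88.9%, 61.2%)


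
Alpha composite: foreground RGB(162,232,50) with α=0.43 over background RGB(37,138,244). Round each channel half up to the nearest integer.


C = α×F + (1-α)×B, with 1-α = 0.57
R: 0.43×162 + 0.57×37 = 69.66 + 21.09 = 90.75 → 91
G: 0.43×232 + 0.57×138 = 99.76 + 78.66 = 178.42 → 178
B: 0.43×50 + 0.57×244 = 21.50 + 139.08 = 160.58 → 161
= RGB(91, 178, 161)


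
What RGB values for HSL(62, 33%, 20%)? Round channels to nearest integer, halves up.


H=62°, S=0.33, L=0.20
C = (1-|2L-1|)×S = (1-|-0.60|)×0.33 = 0.132
H' = H/60 = 62/60 ≈ 1.0333; X = C×(1-|H' mod 2 - 1|) = 0.1276
m = L - C/2 = 0.20 - 0.066 = 0.134
Sector ⌊H'⌋ = 1 → (R',G',B') = (0.1276, 0.132, 0.0)
RGB = ((R'+m)×255, (G'+m)×255, (B'+m)×255) = (66.708, 67.83, 34.17)
Round half up → RGB(67, 68, 34)


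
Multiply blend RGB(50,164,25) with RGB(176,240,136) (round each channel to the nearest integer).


Multiply: C = A×B/255, rounded to nearest integer
R: 50×176/255 = 8800/255 ≈ 34.510 → 35
G: 164×240/255 = 39360/255 ≈ 154.353 → 154
B: 25×136/255 = 3400/255 ≈ 13.333 → 13
= RGB(35, 154, 13)


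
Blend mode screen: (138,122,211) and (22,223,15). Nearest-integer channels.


Screen: C = 255 - (255-A)×(255-B)/255, rounded to nearest integer
R: 255 - (255-138)×(255-22)/255 = 255 - 27261/255 ≈ 255 - 106.906 = 148.094 → 148
G: 255 - (255-122)×(255-223)/255 = 255 - 4256/255 ≈ 255 - 16.690 = 238.310 → 238
B: 255 - (255-211)×(255-15)/255 = 255 - 10560/255 ≈ 255 - 41.412 = 213.588 → 214
= RGB(148, 238, 214)


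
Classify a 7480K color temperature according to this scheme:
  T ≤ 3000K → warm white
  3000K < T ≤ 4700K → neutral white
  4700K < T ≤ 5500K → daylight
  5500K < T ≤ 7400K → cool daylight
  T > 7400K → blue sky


Temperature: 7480K
7480K > 7400K → blue sky
Classification: blue sky


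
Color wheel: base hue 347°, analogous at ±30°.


Base hue: 347°
Left analog: (347 - 30) mod 360 = 317°
Right analog: (347 + 30) mod 360 = 17°
Analogous hues = 317° and 17°


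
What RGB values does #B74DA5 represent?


B7 → 183 (R)
4D → 77 (G)
A5 → 165 (B)
= RGB(183, 77, 165)


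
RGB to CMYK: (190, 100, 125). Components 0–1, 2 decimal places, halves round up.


R'=190/255≈0.7451, G'=100/255≈0.3922, B'=125/255≈0.4902
K = 1 - max(R',G',B') = 1 - 190/255 = 65/255 = 0.25490… → 0.25
(1-R'-K)/(1-K) simplifies to (max-R)/max with max = 190:
C = (190-190)/190 = 0/190 = 0 → 0.00
M = (190-100)/190 = 90/190 = 0.47368… → 0.47
Y = (190-125)/190 = 65/190 = 0.34210… → 0.34
= CMYK(0.00, 0.47, 0.34, 0.25)


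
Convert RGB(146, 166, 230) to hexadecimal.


R = 146 → 92 (hex)
G = 166 → A6 (hex)
B = 230 → E6 (hex)
Hex = #92A6E6


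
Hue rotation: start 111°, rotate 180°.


New hue = (H + rotation) mod 360
New hue = (111 + 180) mod 360
= 291 mod 360
= 291°


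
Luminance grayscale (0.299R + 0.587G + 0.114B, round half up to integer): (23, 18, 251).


Gray = 0.299×R + 0.587×G + 0.114×B
Gray = 0.299×23 + 0.587×18 + 0.114×251
Gray = 6.877 + 10.566 + 28.614
Gray = 46.057 → round half up → 46
Gray = 46


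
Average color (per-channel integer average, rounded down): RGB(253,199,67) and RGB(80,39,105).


Midpoint: each channel = ⌊(C₁+C₂)/2⌋
R: ⌊(253+80)/2⌋ = 166
G: ⌊(199+39)/2⌋ = 119
B: ⌊(67+105)/2⌋ = 86
= RGB(166, 119, 86)


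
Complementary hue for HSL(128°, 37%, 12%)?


Complement = opposite side of color wheel = hue + 180°
H' = (128 + 180) mod 360 = 308°
S and L unchanged.
= HSL(308°, 37%, 12%)


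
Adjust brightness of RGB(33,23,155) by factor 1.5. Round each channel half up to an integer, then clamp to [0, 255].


Multiply each channel by 1.5, round half up, clamp to [0, 255]
R: 33×1.5 = 49.5 → round → 50
G: 23×1.5 = 34.5 → round → 35
B: 155×1.5 = 232.5 → round → 233
= RGB(50, 35, 233)


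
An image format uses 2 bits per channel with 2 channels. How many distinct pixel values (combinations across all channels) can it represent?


Total bits = 2 bits/channel × 2 channels = 4 bits
Distinct pixel values = 2^4
= 16 pixel values


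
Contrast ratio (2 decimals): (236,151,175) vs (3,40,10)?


Linearize each sRGB channel c=v/255: c/12.92 if c ≤ 0.04045 else ((c+0.055)/1.055)^2.4
L = 0.2126×R_lin + 0.7152×G_lin + 0.0722×B_lin
Color 1 (236,151,175):
  R=236: 236/255≈0.9255 > 0.04045 → ((0.9255+0.055)/1.055)^2.4 ≈ 0.83880
  G=151: 151/255≈0.5922 > 0.04045 → ((0.5922+0.055)/1.055)^2.4 ≈ 0.30947
  B=175: 175/255≈0.6863 > 0.04045 → ((0.6863+0.055)/1.055)^2.4 ≈ 0.42869
  L1 = 0.2126×0.83880 + 0.7152×0.30947 + 0.0722×0.42869 ≈ 0.43061
Color 2 (3,40,10):
  R=3: 3/255≈0.0118 ≤ 0.04045 → 0.0118/12.92 ≈ 0.00091
  G=40: 40/255≈0.1569 > 0.04045 → ((0.1569+0.055)/1.055)^2.4 ≈ 0.02122
  B=10: 10/255≈0.0392 ≤ 0.04045 → 0.0392/12.92 ≈ 0.00304
  L2 = 0.2126×0.00091 + 0.7152×0.02122 + 0.0722×0.00304 ≈ 0.01559
Lighter = 0.43061, Darker = 0.01559
Ratio = (L_lighter + 0.05) / (L_darker + 0.05)
Ratio = (0.43061 + 0.05) / (0.01559 + 0.05) = 0.48061 / 0.06559 ≈ 7.3277
Ratio ≈ 7.33:1


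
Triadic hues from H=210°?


Triadic: equally spaced at 120° intervals
H1 = 210°
H2 = (210 + 120) mod 360 = 330°
H3 = (210 + 240) mod 360 = 90°
Triadic = 210°, 330°, 90°


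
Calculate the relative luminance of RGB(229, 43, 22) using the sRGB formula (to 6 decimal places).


Linearize each channel (sRGB transfer function): c = v/255; c_lin = c/12.92 if c ≤ 0.04045, else ((c+0.055)/1.055)^2.4
  R: 229/255 ≈ 0.898039 > 0.04045 → ((0.898039+0.055)/1.055)^2.4 ≈ 0.783538
  G: 43/255 ≈ 0.168627 > 0.04045 → ((0.168627+0.055)/1.055)^2.4 ≈ 0.024158
  B: 22/255 ≈ 0.086275 > 0.04045 → ((0.086275+0.055)/1.055)^2.4 ≈ 0.008023
R_lin = 0.783538, G_lin = 0.024158, B_lin = 0.008023
L = 0.2126×R + 0.7152×G + 0.0722×B
L = 0.2126×0.783538 + 0.7152×0.024158 + 0.0722×0.008023
L ≈ 0.184437


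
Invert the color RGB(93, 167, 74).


Invert: (255-R, 255-G, 255-B)
R: 255-93 = 162
G: 255-167 = 88
B: 255-74 = 181
= RGB(162, 88, 181)


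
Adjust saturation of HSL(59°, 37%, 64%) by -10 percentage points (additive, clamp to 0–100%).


Original S = 37%
Adjustment = -10 percentage points
New S = 37 + (-10) = 27
Clamp to [0, 100] → 27
= HSL(59°, 27%, 64%)


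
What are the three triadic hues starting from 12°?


Triadic: equally spaced at 120° intervals
H1 = 12°
H2 = (12 + 120) mod 360 = 132°
H3 = (12 + 240) mod 360 = 252°
Triadic = 12°, 132°, 252°


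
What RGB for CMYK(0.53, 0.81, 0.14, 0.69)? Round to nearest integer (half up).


R = 255 × (1-C) × (1-K) = 255 × 0.47 × 0.31 = 37.1535 → 37
G = 255 × (1-M) × (1-K) = 255 × 0.19 × 0.31 = 15.0195 → 15
B = 255 × (1-Y) × (1-K) = 255 × 0.86 × 0.31 = 67.983 → 68
= RGB(37, 15, 68)


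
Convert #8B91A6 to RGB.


8B → 139 (R)
91 → 145 (G)
A6 → 166 (B)
= RGB(139, 145, 166)


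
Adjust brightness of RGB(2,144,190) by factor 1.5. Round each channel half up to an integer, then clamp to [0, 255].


Multiply each channel by 1.5, round half up, clamp to [0, 255]
R: 2×1.5 = 3
G: 144×1.5 = 216
B: 190×1.5 = 285 → clamp → 255
= RGB(3, 216, 255)


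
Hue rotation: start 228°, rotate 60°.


New hue = (H + rotation) mod 360
New hue = (228 + 60) mod 360
= 288 mod 360
= 288°


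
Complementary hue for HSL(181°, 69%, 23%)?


Complement = opposite side of color wheel = hue + 180°
H' = (181 + 180) mod 360 = 1°
S and L unchanged.
= HSL(1°, 69%, 23%)


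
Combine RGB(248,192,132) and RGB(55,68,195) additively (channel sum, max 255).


Additive: each channel = min(255, C₁+C₂)
R: 248+55 = 303 → 255
G: 192+68 = 260 → 255
B: 132+195 = 327 → 255
= RGB(255, 255, 255)


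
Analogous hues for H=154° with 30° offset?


Base hue: 154°
Left analog: (154 - 30) mod 360 = 124°
Right analog: (154 + 30) mod 360 = 184°
Analogous hues = 124° and 184°


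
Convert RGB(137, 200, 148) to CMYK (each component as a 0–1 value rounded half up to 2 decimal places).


R'=137/255≈0.5373, G'=200/255≈0.7843, B'=148/255≈0.5804
K = 1 - max(R',G',B') = 1 - 200/255 = 55/255 = 0.21568… → 0.22
(1-R'-K)/(1-K) simplifies to (max-R)/max with max = 200:
C = (200-137)/200 = 63/200 = 0.315 → 0.32
M = (200-200)/200 = 0/200 = 0 → 0.00
Y = (200-148)/200 = 52/200 = 0.26 → 0.26
= CMYK(0.32, 0.00, 0.26, 0.22)


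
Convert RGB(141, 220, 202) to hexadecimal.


R = 141 → 8D (hex)
G = 220 → DC (hex)
B = 202 → CA (hex)
Hex = #8DDCCA


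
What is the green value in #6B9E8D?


Color: #6B9E8D
R = 6B = 107
G = 9E = 158
B = 8D = 141
Green = 158


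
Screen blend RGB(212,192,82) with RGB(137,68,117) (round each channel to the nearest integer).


Screen: C = 255 - (255-A)×(255-B)/255, rounded to nearest integer
R: 255 - (255-212)×(255-137)/255 = 255 - 5074/255 ≈ 255 - 19.898 = 235.102 → 235
G: 255 - (255-192)×(255-68)/255 = 255 - 11781/255 ≈ 255 - 46.200 = 208.800 → 209
B: 255 - (255-82)×(255-117)/255 = 255 - 23874/255 ≈ 255 - 93.624 = 161.376 → 161
= RGB(235, 209, 161)


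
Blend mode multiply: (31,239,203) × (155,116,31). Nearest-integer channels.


Multiply: C = A×B/255, rounded to nearest integer
R: 31×155/255 = 4805/255 ≈ 18.843 → 19
G: 239×116/255 = 27724/255 ≈ 108.722 → 109
B: 203×31/255 = 6293/255 ≈ 24.678 → 25
= RGB(19, 109, 25)


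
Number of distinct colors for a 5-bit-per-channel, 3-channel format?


Total bits = 5 bits/channel × 3 channels = 15 bits
Distinct colors = 2^15
= 32,768 colors


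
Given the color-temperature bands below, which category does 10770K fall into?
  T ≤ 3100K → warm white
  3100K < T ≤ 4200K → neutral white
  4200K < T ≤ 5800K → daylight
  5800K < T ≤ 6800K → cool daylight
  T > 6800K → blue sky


Temperature: 10770K
10770K > 6800K → blue sky
Classification: blue sky


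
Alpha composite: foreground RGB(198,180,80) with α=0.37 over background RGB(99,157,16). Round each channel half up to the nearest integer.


C = α×F + (1-α)×B, with 1-α = 0.63
R: 0.37×198 + 0.63×99 = 73.26 + 62.37 = 135.63 → 136
G: 0.37×180 + 0.63×157 = 66.60 + 98.91 = 165.51 → 166
B: 0.37×80 + 0.63×16 = 29.60 + 10.08 = 39.68 → 40
= RGB(136, 166, 40)


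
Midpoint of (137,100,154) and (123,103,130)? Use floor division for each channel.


Midpoint: each channel = ⌊(C₁+C₂)/2⌋
R: ⌊(137+123)/2⌋ = 130
G: ⌊(100+103)/2⌋ = 101
B: ⌊(154+130)/2⌋ = 142
= RGB(130, 101, 142)


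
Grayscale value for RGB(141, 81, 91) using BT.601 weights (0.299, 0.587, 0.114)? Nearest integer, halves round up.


Gray = 0.299×R + 0.587×G + 0.114×B
Gray = 0.299×141 + 0.587×81 + 0.114×91
Gray = 42.159 + 47.547 + 10.374
Gray = 100.080 → round half up → 100
Gray = 100


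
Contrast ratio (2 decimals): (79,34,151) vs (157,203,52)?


Linearize each sRGB channel c=v/255: c/12.92 if c ≤ 0.04045 else ((c+0.055)/1.055)^2.4
L = 0.2126×R_lin + 0.7152×G_lin + 0.0722×B_lin
Color 1 (79,34,151):
  R=79: 79/255≈0.3098 > 0.04045 → ((0.3098+0.055)/1.055)^2.4 ≈ 0.07819
  G=34: 34/255≈0.1333 > 0.04045 → ((0.1333+0.055)/1.055)^2.4 ≈ 0.01600
  B=151: 151/255≈0.5922 > 0.04045 → ((0.5922+0.055)/1.055)^2.4 ≈ 0.30947
  L1 = 0.2126×0.07819 + 0.7152×0.01600 + 0.0722×0.30947 ≈ 0.05041
Color 2 (157,203,52):
  R=157: 157/255≈0.6157 > 0.04045 → ((0.6157+0.055)/1.055)^2.4 ≈ 0.33716
  G=203: 203/255≈0.7961 > 0.04045 → ((0.7961+0.055)/1.055)^2.4 ≈ 0.59720
  B=52: 52/255≈0.2039 > 0.04045 → ((0.2039+0.055)/1.055)^2.4 ≈ 0.03434
  L2 = 0.2126×0.33716 + 0.7152×0.59720 + 0.0722×0.03434 ≈ 0.50128
Lighter = 0.50128, Darker = 0.05041
Ratio = (L_lighter + 0.05) / (L_darker + 0.05)
Ratio = (0.50128 + 0.05) / (0.05041 + 0.05) = 0.55128 / 0.10041 ≈ 5.4905
Ratio ≈ 5.49:1


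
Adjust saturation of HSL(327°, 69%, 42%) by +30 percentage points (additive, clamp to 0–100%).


Original S = 69%
Adjustment = +30 percentage points
New S = 69 + (30) = 99
Clamp to [0, 100] → 99
= HSL(327°, 99%, 42%)


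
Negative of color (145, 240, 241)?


Invert: (255-R, 255-G, 255-B)
R: 255-145 = 110
G: 255-240 = 15
B: 255-241 = 14
= RGB(110, 15, 14)


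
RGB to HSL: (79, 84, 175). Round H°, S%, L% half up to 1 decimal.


Normalize: R'=79/255≈0.3098, G'=84/255≈0.3294, B'=175/255≈0.6863
Max=175/255, Min=79/255, Δ=Max-Min=96/255
L = (Max+Min)/2 = (175+79)/510 = 254/510 = 0.49803… → L = 49.8%
L ≤ 0.5 → S = Δ/(Max+Min) = 96/(175+79) = 96/254 = 0.37795… → S = 37.8%
(the 1/255 factors cancel in S and H, so raw channel differences can be used)
Max is B' → H = 60 × ((R-G)/Δ + 4) = 60 × ((79-84)/96 + 4)
  -5/96 + 4 = -0.0520… + 4 = 3.9479…
  H = 60 × 3.9479… = 236.875° → H = 236.9°
= HSL(236.9°, 37.8%, 49.8%)


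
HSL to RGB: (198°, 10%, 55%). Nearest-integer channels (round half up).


H=198°, S=0.10, L=0.55
C = (1-|2L-1|)×S = (1-|0.10|)×0.10 = 0.09
H' = H/60 = 198/60 ≈ 3.3000; X = C×(1-|H' mod 2 - 1|) = 0.063
m = L - C/2 = 0.55 - 0.045 = 0.505
Sector ⌊H'⌋ = 3 → (R',G',B') = (0.0, 0.063, 0.09)
RGB = ((R'+m)×255, (G'+m)×255, (B'+m)×255) = (128.775, 144.84, 151.725)
Round half up → RGB(129, 145, 152)


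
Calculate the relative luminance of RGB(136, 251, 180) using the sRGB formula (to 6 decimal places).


Linearize each channel (sRGB transfer function): c = v/255; c_lin = c/12.92 if c ≤ 0.04045, else ((c+0.055)/1.055)^2.4
  R: 136/255 ≈ 0.533333 > 0.04045 → ((0.533333+0.055)/1.055)^2.4 ≈ 0.246201
  G: 251/255 ≈ 0.984314 > 0.04045 → ((0.984314+0.055)/1.055)^2.4 ≈ 0.964686
  B: 180/255 ≈ 0.705882 > 0.04045 → ((0.705882+0.055)/1.055)^2.4 ≈ 0.456411
R_lin = 0.246201, G_lin = 0.964686, B_lin = 0.456411
L = 0.2126×R + 0.7152×G + 0.0722×B
L = 0.2126×0.246201 + 0.7152×0.964686 + 0.0722×0.456411
L ≈ 0.775239


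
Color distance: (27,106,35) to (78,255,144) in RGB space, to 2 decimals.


d = √[(R₁-R₂)² + (G₁-G₂)² + (B₁-B₂)²]
d = √[(27-78)² + (106-255)² + (35-144)²]
d = √[2601 + 22201 + 11881]
d = √36683
d ≈ 191.53


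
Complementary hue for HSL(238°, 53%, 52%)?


Complement = opposite side of color wheel = hue + 180°
H' = (238 + 180) mod 360 = 58°
S and L unchanged.
= HSL(58°, 53%, 52%)


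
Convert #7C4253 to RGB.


7C → 124 (R)
42 → 66 (G)
53 → 83 (B)
= RGB(124, 66, 83)


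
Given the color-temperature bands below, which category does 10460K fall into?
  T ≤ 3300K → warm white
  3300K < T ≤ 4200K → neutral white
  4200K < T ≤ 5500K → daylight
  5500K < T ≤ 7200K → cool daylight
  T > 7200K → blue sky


Temperature: 10460K
10460K > 7200K → blue sky
Classification: blue sky


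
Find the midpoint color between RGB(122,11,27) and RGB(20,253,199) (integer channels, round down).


Midpoint: each channel = ⌊(C₁+C₂)/2⌋
R: ⌊(122+20)/2⌋ = 71
G: ⌊(11+253)/2⌋ = 132
B: ⌊(27+199)/2⌋ = 113
= RGB(71, 132, 113)


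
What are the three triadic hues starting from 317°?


Triadic: equally spaced at 120° intervals
H1 = 317°
H2 = (317 + 120) mod 360 = 77°
H3 = (317 + 240) mod 360 = 197°
Triadic = 317°, 77°, 197°


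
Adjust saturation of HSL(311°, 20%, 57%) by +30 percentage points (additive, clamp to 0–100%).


Original S = 20%
Adjustment = +30 percentage points
New S = 20 + (30) = 50
Clamp to [0, 100] → 50
= HSL(311°, 50%, 57%)


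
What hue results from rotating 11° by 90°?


New hue = (H + rotation) mod 360
New hue = (11 + 90) mod 360
= 101 mod 360
= 101°


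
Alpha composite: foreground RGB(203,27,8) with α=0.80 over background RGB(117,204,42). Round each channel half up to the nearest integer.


C = α×F + (1-α)×B, with 1-α = 0.20
R: 0.80×203 + 0.20×117 = 162.40 + 23.40 = 185.80 → 186
G: 0.80×27 + 0.20×204 = 21.60 + 40.80 = 62.40 → 62
B: 0.80×8 + 0.20×42 = 6.40 + 8.40 = 14.80 → 15
= RGB(186, 62, 15)


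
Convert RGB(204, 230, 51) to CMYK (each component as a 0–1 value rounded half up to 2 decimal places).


R'=204/255≈0.8000, G'=230/255≈0.9020, B'=51/255≈0.2000
K = 1 - max(R',G',B') = 1 - 230/255 = 25/255 = 0.09803… → 0.10
(1-R'-K)/(1-K) simplifies to (max-R)/max with max = 230:
C = (230-204)/230 = 26/230 = 0.11304… → 0.11
M = (230-230)/230 = 0/230 = 0 → 0.00
Y = (230-51)/230 = 179/230 = 0.77826… → 0.78
= CMYK(0.11, 0.00, 0.78, 0.10)


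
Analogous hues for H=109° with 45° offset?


Base hue: 109°
Left analog: (109 - 45) mod 360 = 64°
Right analog: (109 + 45) mod 360 = 154°
Analogous hues = 64° and 154°


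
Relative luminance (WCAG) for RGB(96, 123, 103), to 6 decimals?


Linearize each channel (sRGB transfer function): c = v/255; c_lin = c/12.92 if c ≤ 0.04045, else ((c+0.055)/1.055)^2.4
  R: 96/255 ≈ 0.376471 > 0.04045 → ((0.376471+0.055)/1.055)^2.4 ≈ 0.116971
  G: 123/255 ≈ 0.482353 > 0.04045 → ((0.482353+0.055)/1.055)^2.4 ≈ 0.198069
  B: 103/255 ≈ 0.403922 > 0.04045 → ((0.403922+0.055)/1.055)^2.4 ≈ 0.135633
R_lin = 0.116971, G_lin = 0.198069, B_lin = 0.135633
L = 0.2126×R + 0.7152×G + 0.0722×B
L = 0.2126×0.116971 + 0.7152×0.198069 + 0.0722×0.135633
L ≈ 0.176320


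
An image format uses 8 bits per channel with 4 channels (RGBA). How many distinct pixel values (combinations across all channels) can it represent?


Total bits = 8 bits/channel × 4 channels = 32 bits
Distinct pixel values = 2^32
= 4,294,967,296 pixel values


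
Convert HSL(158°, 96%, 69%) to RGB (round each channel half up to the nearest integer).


H=158°, S=0.96, L=0.69
C = (1-|2L-1|)×S = (1-|0.38|)×0.96 = 0.5952
H' = H/60 = 158/60 ≈ 2.6333; X = C×(1-|H' mod 2 - 1|) = 0.37696
m = L - C/2 = 0.69 - 0.2976 = 0.3924
Sector ⌊H'⌋ = 2 → (R',G',B') = (0.0, 0.5952, 0.37696)
RGB = ((R'+m)×255, (G'+m)×255, (B'+m)×255) = (100.062, 251.838, 196.1868)
Round half up → RGB(100, 252, 196)


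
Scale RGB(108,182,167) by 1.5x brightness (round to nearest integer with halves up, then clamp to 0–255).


Multiply each channel by 1.5, round half up, clamp to [0, 255]
R: 108×1.5 = 162
G: 182×1.5 = 273 → clamp → 255
B: 167×1.5 = 250.5 → round → 251
= RGB(162, 255, 251)


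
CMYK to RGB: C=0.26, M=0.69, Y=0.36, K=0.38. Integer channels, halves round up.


R = 255 × (1-C) × (1-K) = 255 × 0.74 × 0.62 = 116.994 → 117
G = 255 × (1-M) × (1-K) = 255 × 0.31 × 0.62 = 49.011 → 49
B = 255 × (1-Y) × (1-K) = 255 × 0.64 × 0.62 = 101.184 → 101
= RGB(117, 49, 101)


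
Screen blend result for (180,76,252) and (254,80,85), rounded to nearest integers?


Screen: C = 255 - (255-A)×(255-B)/255, rounded to nearest integer
R: 255 - (255-180)×(255-254)/255 = 255 - 75/255 ≈ 255 - 0.294 = 254.706 → 255
G: 255 - (255-76)×(255-80)/255 = 255 - 31325/255 ≈ 255 - 122.843 = 132.157 → 132
B: 255 - (255-252)×(255-85)/255 = 255 - 510/255 ≈ 255 - 2.000 = 253.000 → 253
= RGB(255, 132, 253)


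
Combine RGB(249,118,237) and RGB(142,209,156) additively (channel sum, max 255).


Additive: each channel = min(255, C₁+C₂)
R: 249+142 = 391 → 255
G: 118+209 = 327 → 255
B: 237+156 = 393 → 255
= RGB(255, 255, 255)


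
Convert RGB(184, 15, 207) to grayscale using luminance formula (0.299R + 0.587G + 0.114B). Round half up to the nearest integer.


Gray = 0.299×R + 0.587×G + 0.114×B
Gray = 0.299×184 + 0.587×15 + 0.114×207
Gray = 55.016 + 8.805 + 23.598
Gray = 87.419 → round half up → 87
Gray = 87


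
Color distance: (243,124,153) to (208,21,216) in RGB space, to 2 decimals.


d = √[(R₁-R₂)² + (G₁-G₂)² + (B₁-B₂)²]
d = √[(243-208)² + (124-21)² + (153-216)²]
d = √[1225 + 10609 + 3969]
d = √15803
d ≈ 125.71


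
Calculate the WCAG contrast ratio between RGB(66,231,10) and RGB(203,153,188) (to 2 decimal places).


Linearize each sRGB channel c=v/255: c/12.92 if c ≤ 0.04045 else ((c+0.055)/1.055)^2.4
L = 0.2126×R_lin + 0.7152×G_lin + 0.0722×B_lin
Color 1 (66,231,10):
  R=66: 66/255≈0.2588 > 0.04045 → ((0.2588+0.055)/1.055)^2.4 ≈ 0.05448
  G=231: 231/255≈0.9059 > 0.04045 → ((0.9059+0.055)/1.055)^2.4 ≈ 0.79910
  B=10: 10/255≈0.0392 ≤ 0.04045 → 0.0392/12.92 ≈ 0.00304
  L1 = 0.2126×0.05448 + 0.7152×0.79910 + 0.0722×0.00304 ≈ 0.58332
Color 2 (203,153,188):
  R=203: 203/255≈0.7961 > 0.04045 → ((0.7961+0.055)/1.055)^2.4 ≈ 0.59720
  G=153: 153/255≈0.6000 > 0.04045 → ((0.6000+0.055)/1.055)^2.4 ≈ 0.31855
  B=188: 188/255≈0.7373 > 0.04045 → ((0.7373+0.055)/1.055)^2.4 ≈ 0.50289
  L2 = 0.2126×0.59720 + 0.7152×0.31855 + 0.0722×0.50289 ≈ 0.39110
Lighter = 0.58332, Darker = 0.39110
Ratio = (L_lighter + 0.05) / (L_darker + 0.05)
Ratio = (0.58332 + 0.05) / (0.39110 + 0.05) = 0.63332 / 0.44110 ≈ 1.4358
Ratio ≈ 1.44:1


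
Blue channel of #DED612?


Color: #DED612
R = DE = 222
G = D6 = 214
B = 12 = 18
Blue = 18


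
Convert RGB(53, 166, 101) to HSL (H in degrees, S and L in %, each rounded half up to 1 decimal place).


Normalize: R'=53/255≈0.2078, G'=166/255≈0.6510, B'=101/255≈0.3961
Max=166/255, Min=53/255, Δ=Max-Min=113/255
L = (Max+Min)/2 = (166+53)/510 = 219/510 = 0.42941… → L = 42.9%
L ≤ 0.5 → S = Δ/(Max+Min) = 113/(166+53) = 113/219 = 0.51598… → S = 51.6%
(the 1/255 factors cancel in S and H, so raw channel differences can be used)
Max is G' → H = 60 × ((B-R)/Δ + 2) = 60 × ((101-53)/113 + 2)
  48/113 + 2 = 0.4247… + 2 = 2.4247…
  H = 60 × 2.4247… = 145.486…° → H = 145.5°
= HSL(145.5°, 51.6%, 42.9%)


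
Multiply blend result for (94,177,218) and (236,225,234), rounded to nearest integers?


Multiply: C = A×B/255, rounded to nearest integer
R: 94×236/255 = 22184/255 ≈ 86.996 → 87
G: 177×225/255 = 39825/255 ≈ 156.176 → 156
B: 218×234/255 = 51012/255 ≈ 200.047 → 200
= RGB(87, 156, 200)


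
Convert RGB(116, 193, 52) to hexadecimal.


R = 116 → 74 (hex)
G = 193 → C1 (hex)
B = 52 → 34 (hex)
Hex = #74C134


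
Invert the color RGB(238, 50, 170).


Invert: (255-R, 255-G, 255-B)
R: 255-238 = 17
G: 255-50 = 205
B: 255-170 = 85
= RGB(17, 205, 85)


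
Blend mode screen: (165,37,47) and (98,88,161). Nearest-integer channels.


Screen: C = 255 - (255-A)×(255-B)/255, rounded to nearest integer
R: 255 - (255-165)×(255-98)/255 = 255 - 14130/255 ≈ 255 - 55.412 = 199.588 → 200
G: 255 - (255-37)×(255-88)/255 = 255 - 36406/255 ≈ 255 - 142.769 = 112.231 → 112
B: 255 - (255-47)×(255-161)/255 = 255 - 19552/255 ≈ 255 - 76.675 = 178.325 → 178
= RGB(200, 112, 178)


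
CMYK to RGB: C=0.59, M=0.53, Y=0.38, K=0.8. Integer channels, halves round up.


R = 255 × (1-C) × (1-K) = 255 × 0.41 × 0.20 = 20.91 → 21
G = 255 × (1-M) × (1-K) = 255 × 0.47 × 0.20 = 23.97 → 24
B = 255 × (1-Y) × (1-K) = 255 × 0.62 × 0.20 = 31.62 → 32
= RGB(21, 24, 32)


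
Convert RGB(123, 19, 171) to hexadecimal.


R = 123 → 7B (hex)
G = 19 → 13 (hex)
B = 171 → AB (hex)
Hex = #7B13AB


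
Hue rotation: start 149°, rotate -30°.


New hue = (H + rotation) mod 360
New hue = (149 -30) mod 360
= 119 mod 360
= 119°


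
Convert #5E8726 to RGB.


5E → 94 (R)
87 → 135 (G)
26 → 38 (B)
= RGB(94, 135, 38)


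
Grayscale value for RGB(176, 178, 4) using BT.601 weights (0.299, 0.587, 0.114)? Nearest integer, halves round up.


Gray = 0.299×R + 0.587×G + 0.114×B
Gray = 0.299×176 + 0.587×178 + 0.114×4
Gray = 52.624 + 104.486 + 0.456
Gray = 157.566 → round half up → 158
Gray = 158


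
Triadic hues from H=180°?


Triadic: equally spaced at 120° intervals
H1 = 180°
H2 = (180 + 120) mod 360 = 300°
H3 = (180 + 240) mod 360 = 60°
Triadic = 180°, 300°, 60°


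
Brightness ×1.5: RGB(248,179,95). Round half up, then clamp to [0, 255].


Multiply each channel by 1.5, round half up, clamp to [0, 255]
R: 248×1.5 = 372 → clamp → 255
G: 179×1.5 = 268.5 → round → 269 → clamp → 255
B: 95×1.5 = 142.5 → round → 143
= RGB(255, 255, 143)


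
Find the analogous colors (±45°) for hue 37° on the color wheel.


Base hue: 37°
Left analog: (37 - 45) mod 360 = 352°
Right analog: (37 + 45) mod 360 = 82°
Analogous hues = 352° and 82°


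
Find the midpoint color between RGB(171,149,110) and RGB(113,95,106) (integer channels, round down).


Midpoint: each channel = ⌊(C₁+C₂)/2⌋
R: ⌊(171+113)/2⌋ = 142
G: ⌊(149+95)/2⌋ = 122
B: ⌊(110+106)/2⌋ = 108
= RGB(142, 122, 108)


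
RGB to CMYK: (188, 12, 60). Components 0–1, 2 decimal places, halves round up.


R'=188/255≈0.7373, G'=12/255≈0.0471, B'=60/255≈0.2353
K = 1 - max(R',G',B') = 1 - 188/255 = 67/255 = 0.26274… → 0.26
(1-R'-K)/(1-K) simplifies to (max-R)/max with max = 188:
C = (188-188)/188 = 0/188 = 0 → 0.00
M = (188-12)/188 = 176/188 = 0.93617… → 0.94
Y = (188-60)/188 = 128/188 = 0.68085… → 0.68
= CMYK(0.00, 0.94, 0.68, 0.26)


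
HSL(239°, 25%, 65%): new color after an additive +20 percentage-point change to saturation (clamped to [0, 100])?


Original S = 25%
Adjustment = +20 percentage points
New S = 25 + (20) = 45
Clamp to [0, 100] → 45
= HSL(239°, 45%, 65%)


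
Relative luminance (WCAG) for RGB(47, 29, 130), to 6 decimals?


Linearize each channel (sRGB transfer function): c = v/255; c_lin = c/12.92 if c ≤ 0.04045, else ((c+0.055)/1.055)^2.4
  R: 47/255 ≈ 0.184314 > 0.04045 → ((0.184314+0.055)/1.055)^2.4 ≈ 0.028426
  G: 29/255 ≈ 0.113725 > 0.04045 → ((0.113725+0.055)/1.055)^2.4 ≈ 0.012286
  B: 130/255 ≈ 0.509804 > 0.04045 → ((0.509804+0.055)/1.055)^2.4 ≈ 0.223228
R_lin = 0.028426, G_lin = 0.012286, B_lin = 0.223228
L = 0.2126×R + 0.7152×G + 0.0722×B
L = 0.2126×0.028426 + 0.7152×0.012286 + 0.0722×0.223228
L ≈ 0.030948


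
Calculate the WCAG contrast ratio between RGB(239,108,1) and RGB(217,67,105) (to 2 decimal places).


Linearize each sRGB channel c=v/255: c/12.92 if c ≤ 0.04045 else ((c+0.055)/1.055)^2.4
L = 0.2126×R_lin + 0.7152×G_lin + 0.0722×B_lin
Color 1 (239,108,1):
  R=239: 239/255≈0.9373 > 0.04045 → ((0.9373+0.055)/1.055)^2.4 ≈ 0.86316
  G=108: 108/255≈0.4235 > 0.04045 → ((0.4235+0.055)/1.055)^2.4 ≈ 0.14996
  B=1: 1/255≈0.0039 ≤ 0.04045 → 0.0039/12.92 ≈ 0.00030
  L1 = 0.2126×0.86316 + 0.7152×0.14996 + 0.0722×0.00030 ≈ 0.29078
Color 2 (217,67,105):
  R=217: 217/255≈0.8510 > 0.04045 → ((0.8510+0.055)/1.055)^2.4 ≈ 0.69387
  G=67: 67/255≈0.2627 > 0.04045 → ((0.2627+0.055)/1.055)^2.4 ≈ 0.05613
  B=105: 105/255≈0.4118 > 0.04045 → ((0.4118+0.055)/1.055)^2.4 ≈ 0.14126
  L2 = 0.2126×0.69387 + 0.7152×0.05613 + 0.0722×0.14126 ≈ 0.19786
Lighter = 0.29078, Darker = 0.19786
Ratio = (L_lighter + 0.05) / (L_darker + 0.05)
Ratio = (0.29078 + 0.05) / (0.19786 + 0.05) = 0.34078 / 0.24786 ≈ 1.3749
Ratio ≈ 1.37:1


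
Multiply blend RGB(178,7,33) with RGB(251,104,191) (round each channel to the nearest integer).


Multiply: C = A×B/255, rounded to nearest integer
R: 178×251/255 = 44678/255 ≈ 175.208 → 175
G: 7×104/255 = 728/255 ≈ 2.855 → 3
B: 33×191/255 = 6303/255 ≈ 24.718 → 25
= RGB(175, 3, 25)


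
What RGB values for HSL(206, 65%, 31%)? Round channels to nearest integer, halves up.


H=206°, S=0.65, L=0.31
C = (1-|2L-1|)×S = (1-|-0.38|)×0.65 = 0.403
H' = H/60 = 206/60 ≈ 3.4333; X = C×(1-|H' mod 2 - 1|) ≈ 0.2284
m = L - C/2 = 0.31 - 0.2015 = 0.1085
Sector ⌊H'⌋ = 3 → (R',G',B') = (0.0, ≈0.2284, 0.403)
RGB = ((R'+m)×255, (G'+m)×255, (B'+m)×255) = (27.6675, 85.901, 130.4325)
Round half up → RGB(28, 86, 130)


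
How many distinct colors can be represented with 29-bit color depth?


Colors = 2^bits = 2^29
= 536,870,912 colors


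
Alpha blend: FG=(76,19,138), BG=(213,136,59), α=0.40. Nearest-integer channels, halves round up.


C = α×F + (1-α)×B, with 1-α = 0.60
R: 0.40×76 + 0.60×213 = 30.40 + 127.80 = 158.20 → 158
G: 0.40×19 + 0.60×136 = 7.60 + 81.60 = 89.20 → 89
B: 0.40×138 + 0.60×59 = 55.20 + 35.40 = 90.60 → 91
= RGB(158, 89, 91)


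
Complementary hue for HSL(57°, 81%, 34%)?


Complement = opposite side of color wheel = hue + 180°
H' = (57 + 180) mod 360 = 237°
S and L unchanged.
= HSL(237°, 81%, 34%)


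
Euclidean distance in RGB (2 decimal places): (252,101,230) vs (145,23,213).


d = √[(R₁-R₂)² + (G₁-G₂)² + (B₁-B₂)²]
d = √[(252-145)² + (101-23)² + (230-213)²]
d = √[11449 + 6084 + 289]
d = √17822
d ≈ 133.50


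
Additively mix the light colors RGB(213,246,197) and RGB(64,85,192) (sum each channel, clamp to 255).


Additive: each channel = min(255, C₁+C₂)
R: 213+64 = 277 → 255
G: 246+85 = 331 → 255
B: 197+192 = 389 → 255
= RGB(255, 255, 255)


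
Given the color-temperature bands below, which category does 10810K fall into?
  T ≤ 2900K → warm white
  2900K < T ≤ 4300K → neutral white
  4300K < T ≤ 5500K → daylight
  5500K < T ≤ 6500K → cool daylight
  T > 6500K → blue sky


Temperature: 10810K
10810K > 6500K → blue sky
Classification: blue sky


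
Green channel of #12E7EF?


Color: #12E7EF
R = 12 = 18
G = E7 = 231
B = EF = 239
Green = 231


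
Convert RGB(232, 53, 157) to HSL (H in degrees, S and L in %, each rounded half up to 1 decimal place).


Normalize: R'=232/255≈0.9098, G'=53/255≈0.2078, B'=157/255≈0.6157
Max=232/255, Min=53/255, Δ=Max-Min=179/255
L = (Max+Min)/2 = (232+53)/510 = 285/510 = 0.55882… → L = 55.9%
L > 0.5 → S = Δ/(2-Max-Min) = 179/(510-232-53) = 179/225 = 0.79555… → S = 79.6%
(the 1/255 factors cancel in S and H, so raw channel differences can be used)
Max is R' → H = 60 × (((G-B)/Δ) mod 6) = 60 × (((53-157)/179) mod 6)
  (-104)/179 = -0.5810…; negative, so add 6 → 5.4189…
  H = 60 × 5.4189… = 325.139…° → H = 325.1°
= HSL(325.1°, 79.6%, 55.9%)


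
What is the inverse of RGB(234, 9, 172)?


Invert: (255-R, 255-G, 255-B)
R: 255-234 = 21
G: 255-9 = 246
B: 255-172 = 83
= RGB(21, 246, 83)


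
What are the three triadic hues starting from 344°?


Triadic: equally spaced at 120° intervals
H1 = 344°
H2 = (344 + 120) mod 360 = 104°
H3 = (344 + 240) mod 360 = 224°
Triadic = 344°, 104°, 224°


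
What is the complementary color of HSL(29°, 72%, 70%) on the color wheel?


Complement = opposite side of color wheel = hue + 180°
H' = (29 + 180) mod 360 = 209°
S and L unchanged.
= HSL(209°, 72%, 70%)


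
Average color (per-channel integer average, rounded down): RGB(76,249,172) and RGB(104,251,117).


Midpoint: each channel = ⌊(C₁+C₂)/2⌋
R: ⌊(76+104)/2⌋ = 90
G: ⌊(249+251)/2⌋ = 250
B: ⌊(172+117)/2⌋ = 144
= RGB(90, 250, 144)


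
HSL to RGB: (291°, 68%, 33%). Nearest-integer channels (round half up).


H=291°, S=0.68, L=0.33
C = (1-|2L-1|)×S = (1-|-0.34|)×0.68 = 0.4488
H' = H/60 = 291/60 ≈ 4.8500; X = C×(1-|H' mod 2 - 1|) = 0.38148
m = L - C/2 = 0.33 - 0.2244 = 0.1056
Sector ⌊H'⌋ = 4 → (R',G',B') = (0.38148, 0.0, 0.4488)
RGB = ((R'+m)×255, (G'+m)×255, (B'+m)×255) = (124.2054, 26.928, 141.372)
Round half up → RGB(124, 27, 141)


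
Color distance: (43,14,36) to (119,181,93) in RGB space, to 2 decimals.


d = √[(R₁-R₂)² + (G₁-G₂)² + (B₁-B₂)²]
d = √[(43-119)² + (14-181)² + (36-93)²]
d = √[5776 + 27889 + 3249]
d = √36914
d ≈ 192.13


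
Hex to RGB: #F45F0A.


F4 → 244 (R)
5F → 95 (G)
0A → 10 (B)
= RGB(244, 95, 10)


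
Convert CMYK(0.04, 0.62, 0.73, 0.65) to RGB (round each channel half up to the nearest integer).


R = 255 × (1-C) × (1-K) = 255 × 0.96 × 0.35 = 85.68 → 86
G = 255 × (1-M) × (1-K) = 255 × 0.38 × 0.35 = 33.915 → 34
B = 255 × (1-Y) × (1-K) = 255 × 0.27 × 0.35 = 24.0975 → 24
= RGB(86, 34, 24)


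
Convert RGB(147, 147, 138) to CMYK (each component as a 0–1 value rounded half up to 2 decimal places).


R'=147/255≈0.5765, G'=147/255≈0.5765, B'=138/255≈0.5412
K = 1 - max(R',G',B') = 1 - 147/255 = 108/255 = 0.42352… → 0.42
(1-R'-K)/(1-K) simplifies to (max-R)/max with max = 147:
C = (147-147)/147 = 0/147 = 0 → 0.00
M = (147-147)/147 = 0/147 = 0 → 0.00
Y = (147-138)/147 = 9/147 = 0.06122… → 0.06
= CMYK(0.00, 0.00, 0.06, 0.42)


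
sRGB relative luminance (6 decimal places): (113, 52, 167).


Linearize each channel (sRGB transfer function): c = v/255; c_lin = c/12.92 if c ≤ 0.04045, else ((c+0.055)/1.055)^2.4
  R: 113/255 ≈ 0.443137 > 0.04045 → ((0.443137+0.055)/1.055)^2.4 ≈ 0.165132
  G: 52/255 ≈ 0.203922 > 0.04045 → ((0.203922+0.055)/1.055)^2.4 ≈ 0.034340
  B: 167/255 ≈ 0.654902 > 0.04045 → ((0.654902+0.055)/1.055)^2.4 ≈ 0.386429
R_lin = 0.165132, G_lin = 0.034340, B_lin = 0.386429
L = 0.2126×R + 0.7152×G + 0.0722×B
L = 0.2126×0.165132 + 0.7152×0.034340 + 0.0722×0.386429
L ≈ 0.087567
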